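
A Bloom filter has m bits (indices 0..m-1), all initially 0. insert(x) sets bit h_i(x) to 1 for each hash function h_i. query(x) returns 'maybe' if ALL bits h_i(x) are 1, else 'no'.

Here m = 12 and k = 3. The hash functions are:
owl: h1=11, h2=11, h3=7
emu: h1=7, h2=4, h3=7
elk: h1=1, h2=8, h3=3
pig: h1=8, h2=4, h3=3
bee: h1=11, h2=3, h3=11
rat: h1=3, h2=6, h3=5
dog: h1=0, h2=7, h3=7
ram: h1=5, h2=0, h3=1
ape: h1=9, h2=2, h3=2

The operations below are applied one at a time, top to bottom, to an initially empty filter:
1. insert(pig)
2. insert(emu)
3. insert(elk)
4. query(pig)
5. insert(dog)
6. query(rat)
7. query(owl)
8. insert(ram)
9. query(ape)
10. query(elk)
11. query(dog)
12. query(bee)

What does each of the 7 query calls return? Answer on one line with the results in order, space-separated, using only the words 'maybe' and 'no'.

Start: bits=000000000000
Op 1: insert pig -> sets bits 3 4 8 -> bits=000110001000
Op 2: insert emu -> sets bits 4 7 -> bits=000110011000
Op 3: insert elk -> sets bits 1 3 8 -> bits=010110011000
Op 4: query pig -> checks bit3=1, bit4=1, bit8=1 (all 1) -> maybe
Op 5: insert dog -> sets bits 0 7 -> bits=110110011000
Op 6: query rat -> checks bit3=1, bit5=0, bit6=0 (has a 0) -> no
Op 7: query owl -> checks bit7=1, bit11=0 (has a 0) -> no
Op 8: insert ram -> sets bits 0 1 5 -> bits=110111011000
Op 9: query ape -> checks bit2=0, bit9=0 (has a 0) -> no
Op 10: query elk -> checks bit1=1, bit3=1, bit8=1 (all 1) -> maybe
Op 11: query dog -> checks bit0=1, bit7=1 (all 1) -> maybe
Op 12: query bee -> checks bit3=1, bit11=0 (has a 0) -> no
Query results in order: maybe no no no maybe maybe no

Answer: maybe no no no maybe maybe no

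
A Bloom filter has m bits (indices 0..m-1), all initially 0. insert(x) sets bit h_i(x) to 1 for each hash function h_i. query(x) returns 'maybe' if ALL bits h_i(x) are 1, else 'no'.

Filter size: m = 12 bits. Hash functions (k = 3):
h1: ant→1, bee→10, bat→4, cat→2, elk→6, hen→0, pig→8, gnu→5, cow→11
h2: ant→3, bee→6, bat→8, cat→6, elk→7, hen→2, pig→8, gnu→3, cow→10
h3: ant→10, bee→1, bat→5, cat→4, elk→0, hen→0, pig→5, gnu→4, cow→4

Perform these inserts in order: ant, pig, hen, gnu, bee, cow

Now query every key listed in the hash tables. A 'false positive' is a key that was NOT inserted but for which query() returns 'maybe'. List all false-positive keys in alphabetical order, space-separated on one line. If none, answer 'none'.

Answer: bat cat

Derivation:
Start: bits=000000000000
After insert 'ant': sets bits 1 3 10 -> bits=010100000010
After insert 'pig': sets bits 5 8 -> bits=010101001010
After insert 'hen': sets bits 0 2 -> bits=111101001010
After insert 'gnu': sets bits 3 4 5 -> bits=111111001010
After insert 'bee': sets bits 1 6 10 -> bits=111111101010
After insert 'cow': sets bits 4 10 11 -> bits=111111101011
Not inserted: bat cat elk — query each against bits=111111101011:
query bat: checks bit4=1, bit5=1, bit8=1 (all 1) -> maybe => FALSE POSITIVE
query cat: checks bit2=1, bit4=1, bit6=1 (all 1) -> maybe => FALSE POSITIVE
query elk: checks bit0=1, bit6=1, bit7=0 (has a 0) -> no => not a false positive
False positives (alphabetical): bat cat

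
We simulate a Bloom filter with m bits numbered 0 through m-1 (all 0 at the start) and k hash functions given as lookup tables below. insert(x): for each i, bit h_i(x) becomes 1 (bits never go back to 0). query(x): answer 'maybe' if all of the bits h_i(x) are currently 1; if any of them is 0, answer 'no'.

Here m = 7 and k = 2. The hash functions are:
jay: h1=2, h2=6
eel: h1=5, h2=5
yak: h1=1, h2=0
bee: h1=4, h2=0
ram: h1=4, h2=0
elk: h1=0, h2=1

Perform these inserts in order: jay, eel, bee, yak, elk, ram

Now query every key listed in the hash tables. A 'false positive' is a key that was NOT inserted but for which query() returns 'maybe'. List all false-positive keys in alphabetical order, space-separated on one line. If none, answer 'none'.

Answer: none

Derivation:
Start: bits=0000000
After insert 'jay': sets bits 2 6 -> bits=0010001
After insert 'eel': sets bits 5 -> bits=0010011
After insert 'bee': sets bits 0 4 -> bits=1010111
After insert 'yak': sets bits 0 1 -> bits=1110111
After insert 'elk': sets bits 0 1 -> bits=1110111
After insert 'ram': sets bits 0 4 -> bits=1110111
Not inserted: (none) — query each against bits=1110111:
False positives (alphabetical): none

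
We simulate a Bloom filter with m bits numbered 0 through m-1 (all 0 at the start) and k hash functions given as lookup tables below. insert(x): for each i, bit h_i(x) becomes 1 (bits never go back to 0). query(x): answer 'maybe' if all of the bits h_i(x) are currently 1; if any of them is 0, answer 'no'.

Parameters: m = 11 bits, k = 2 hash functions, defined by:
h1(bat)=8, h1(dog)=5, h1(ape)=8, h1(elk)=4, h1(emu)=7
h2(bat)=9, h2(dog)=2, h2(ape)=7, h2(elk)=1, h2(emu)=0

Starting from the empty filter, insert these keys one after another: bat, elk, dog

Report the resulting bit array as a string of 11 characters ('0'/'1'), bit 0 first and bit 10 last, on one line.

Start: bits=00000000000
After insert 'bat': sets bits 8 9 -> bits=00000000110
After insert 'elk': sets bits 1 4 -> bits=01001000110
After insert 'dog': sets bits 2 5 -> bits=01101100110

Answer: 01101100110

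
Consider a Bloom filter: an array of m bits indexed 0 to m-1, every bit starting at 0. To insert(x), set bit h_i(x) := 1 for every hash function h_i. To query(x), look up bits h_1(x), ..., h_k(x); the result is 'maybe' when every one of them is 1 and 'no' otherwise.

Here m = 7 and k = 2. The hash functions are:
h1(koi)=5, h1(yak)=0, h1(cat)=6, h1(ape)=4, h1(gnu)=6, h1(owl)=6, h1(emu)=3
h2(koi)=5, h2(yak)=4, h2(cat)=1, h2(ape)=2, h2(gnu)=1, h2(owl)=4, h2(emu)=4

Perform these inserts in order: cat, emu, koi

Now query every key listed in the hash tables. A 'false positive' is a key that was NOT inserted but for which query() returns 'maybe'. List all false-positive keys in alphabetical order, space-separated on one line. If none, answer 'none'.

Start: bits=0000000
After insert 'cat': sets bits 1 6 -> bits=0100001
After insert 'emu': sets bits 3 4 -> bits=0101101
After insert 'koi': sets bits 5 -> bits=0101111
Not inserted: ape gnu owl yak — query each against bits=0101111:
query ape: checks bit2=0, bit4=1 (has a 0) -> no => not a false positive
query gnu: checks bit1=1, bit6=1 (all 1) -> maybe => FALSE POSITIVE
query owl: checks bit4=1, bit6=1 (all 1) -> maybe => FALSE POSITIVE
query yak: checks bit0=0, bit4=1 (has a 0) -> no => not a false positive
False positives (alphabetical): gnu owl

Answer: gnu owl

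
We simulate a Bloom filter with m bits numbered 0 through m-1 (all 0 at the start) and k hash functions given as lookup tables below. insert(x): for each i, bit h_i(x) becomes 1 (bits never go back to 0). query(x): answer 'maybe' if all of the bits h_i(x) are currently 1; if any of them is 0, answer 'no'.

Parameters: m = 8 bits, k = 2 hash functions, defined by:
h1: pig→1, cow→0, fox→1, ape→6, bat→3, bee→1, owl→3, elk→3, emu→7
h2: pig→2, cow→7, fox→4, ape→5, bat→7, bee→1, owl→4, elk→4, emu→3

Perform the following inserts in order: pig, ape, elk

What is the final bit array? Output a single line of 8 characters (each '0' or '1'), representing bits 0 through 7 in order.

Answer: 01111110

Derivation:
Start: bits=00000000
After insert 'pig': sets bits 1 2 -> bits=01100000
After insert 'ape': sets bits 5 6 -> bits=01100110
After insert 'elk': sets bits 3 4 -> bits=01111110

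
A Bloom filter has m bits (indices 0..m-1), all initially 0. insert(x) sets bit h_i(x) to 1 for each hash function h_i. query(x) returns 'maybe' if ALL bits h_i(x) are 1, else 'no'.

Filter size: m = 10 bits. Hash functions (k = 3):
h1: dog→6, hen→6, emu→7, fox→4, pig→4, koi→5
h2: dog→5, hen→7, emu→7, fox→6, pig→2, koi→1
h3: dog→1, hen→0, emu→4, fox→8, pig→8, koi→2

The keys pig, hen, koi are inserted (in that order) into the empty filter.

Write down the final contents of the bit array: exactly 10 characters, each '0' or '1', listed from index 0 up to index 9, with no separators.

Start: bits=0000000000
After insert 'pig': sets bits 2 4 8 -> bits=0010100010
After insert 'hen': sets bits 0 6 7 -> bits=1010101110
After insert 'koi': sets bits 1 2 5 -> bits=1110111110

Answer: 1110111110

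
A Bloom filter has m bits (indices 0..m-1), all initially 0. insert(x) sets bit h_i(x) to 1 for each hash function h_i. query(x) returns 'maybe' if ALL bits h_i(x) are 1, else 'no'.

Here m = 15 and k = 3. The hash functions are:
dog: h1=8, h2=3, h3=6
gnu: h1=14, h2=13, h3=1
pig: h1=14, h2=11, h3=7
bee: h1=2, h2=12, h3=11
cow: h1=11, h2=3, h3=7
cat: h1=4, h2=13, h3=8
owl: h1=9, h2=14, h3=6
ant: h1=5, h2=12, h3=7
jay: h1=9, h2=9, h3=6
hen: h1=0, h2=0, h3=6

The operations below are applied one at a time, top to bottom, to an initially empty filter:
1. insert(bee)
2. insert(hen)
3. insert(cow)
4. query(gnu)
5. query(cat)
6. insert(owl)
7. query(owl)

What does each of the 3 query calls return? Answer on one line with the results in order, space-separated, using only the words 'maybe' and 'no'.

Start: bits=000000000000000
Op 1: insert bee -> sets bits 2 11 12 -> bits=001000000001100
Op 2: insert hen -> sets bits 0 6 -> bits=101000100001100
Op 3: insert cow -> sets bits 3 7 11 -> bits=101100110001100
Op 4: query gnu -> checks bit1=0, bit13=0, bit14=0 (has a 0) -> no
Op 5: query cat -> checks bit4=0, bit8=0, bit13=0 (has a 0) -> no
Op 6: insert owl -> sets bits 6 9 14 -> bits=101100110101101
Op 7: query owl -> checks bit6=1, bit9=1, bit14=1 (all 1) -> maybe
Query results in order: no no maybe

Answer: no no maybe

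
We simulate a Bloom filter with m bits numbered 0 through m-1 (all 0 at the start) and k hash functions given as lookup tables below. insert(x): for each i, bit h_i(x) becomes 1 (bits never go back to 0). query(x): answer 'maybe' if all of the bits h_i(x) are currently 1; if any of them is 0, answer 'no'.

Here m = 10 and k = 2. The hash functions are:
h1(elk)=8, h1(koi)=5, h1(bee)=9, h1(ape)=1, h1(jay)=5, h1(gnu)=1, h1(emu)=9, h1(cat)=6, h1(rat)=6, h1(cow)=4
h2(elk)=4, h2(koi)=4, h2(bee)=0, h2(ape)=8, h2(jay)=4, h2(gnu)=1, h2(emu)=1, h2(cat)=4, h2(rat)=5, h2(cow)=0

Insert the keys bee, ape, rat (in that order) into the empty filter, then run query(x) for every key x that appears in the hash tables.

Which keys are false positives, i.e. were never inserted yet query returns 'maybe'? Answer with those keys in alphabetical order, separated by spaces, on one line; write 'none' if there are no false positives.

Answer: emu gnu

Derivation:
Start: bits=0000000000
After insert 'bee': sets bits 0 9 -> bits=1000000001
After insert 'ape': sets bits 1 8 -> bits=1100000011
After insert 'rat': sets bits 5 6 -> bits=1100011011
Not inserted: cat cow elk emu gnu jay koi — query each against bits=1100011011:
query cat: checks bit4=0, bit6=1 (has a 0) -> no => not a false positive
query cow: checks bit0=1, bit4=0 (has a 0) -> no => not a false positive
query elk: checks bit4=0, bit8=1 (has a 0) -> no => not a false positive
query emu: checks bit1=1, bit9=1 (all 1) -> maybe => FALSE POSITIVE
query gnu: checks bit1=1 (all 1) -> maybe => FALSE POSITIVE
query jay: checks bit4=0, bit5=1 (has a 0) -> no => not a false positive
query koi: checks bit4=0, bit5=1 (has a 0) -> no => not a false positive
False positives (alphabetical): emu gnu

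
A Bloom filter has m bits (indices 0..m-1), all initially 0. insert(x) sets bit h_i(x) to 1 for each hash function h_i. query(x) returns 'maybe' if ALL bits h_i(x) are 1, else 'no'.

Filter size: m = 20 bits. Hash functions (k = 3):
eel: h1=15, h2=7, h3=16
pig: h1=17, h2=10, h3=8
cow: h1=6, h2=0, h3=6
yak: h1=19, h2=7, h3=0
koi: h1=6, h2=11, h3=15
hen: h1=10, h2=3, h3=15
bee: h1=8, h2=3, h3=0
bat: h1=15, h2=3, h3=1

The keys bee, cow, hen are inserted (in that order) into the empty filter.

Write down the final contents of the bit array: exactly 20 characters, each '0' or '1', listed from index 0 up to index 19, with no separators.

Start: bits=00000000000000000000
After insert 'bee': sets bits 0 3 8 -> bits=10010000100000000000
After insert 'cow': sets bits 0 6 -> bits=10010010100000000000
After insert 'hen': sets bits 3 10 15 -> bits=10010010101000010000

Answer: 10010010101000010000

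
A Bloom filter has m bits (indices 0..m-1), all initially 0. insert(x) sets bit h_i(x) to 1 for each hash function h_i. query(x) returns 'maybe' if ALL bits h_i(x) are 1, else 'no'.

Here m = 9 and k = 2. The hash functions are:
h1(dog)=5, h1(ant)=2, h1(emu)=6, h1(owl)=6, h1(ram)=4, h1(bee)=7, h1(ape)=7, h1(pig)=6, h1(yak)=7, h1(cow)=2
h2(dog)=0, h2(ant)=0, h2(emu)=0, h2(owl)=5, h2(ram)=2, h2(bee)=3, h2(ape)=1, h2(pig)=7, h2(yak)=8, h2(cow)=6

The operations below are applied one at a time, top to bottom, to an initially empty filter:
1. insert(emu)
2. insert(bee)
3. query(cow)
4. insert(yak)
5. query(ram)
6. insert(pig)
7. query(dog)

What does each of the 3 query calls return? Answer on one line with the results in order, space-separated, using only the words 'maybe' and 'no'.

Answer: no no no

Derivation:
Start: bits=000000000
Op 1: insert emu -> sets bits 0 6 -> bits=100000100
Op 2: insert bee -> sets bits 3 7 -> bits=100100110
Op 3: query cow -> checks bit2=0, bit6=1 (has a 0) -> no
Op 4: insert yak -> sets bits 7 8 -> bits=100100111
Op 5: query ram -> checks bit2=0, bit4=0 (has a 0) -> no
Op 6: insert pig -> sets bits 6 7 -> bits=100100111
Op 7: query dog -> checks bit0=1, bit5=0 (has a 0) -> no
Query results in order: no no no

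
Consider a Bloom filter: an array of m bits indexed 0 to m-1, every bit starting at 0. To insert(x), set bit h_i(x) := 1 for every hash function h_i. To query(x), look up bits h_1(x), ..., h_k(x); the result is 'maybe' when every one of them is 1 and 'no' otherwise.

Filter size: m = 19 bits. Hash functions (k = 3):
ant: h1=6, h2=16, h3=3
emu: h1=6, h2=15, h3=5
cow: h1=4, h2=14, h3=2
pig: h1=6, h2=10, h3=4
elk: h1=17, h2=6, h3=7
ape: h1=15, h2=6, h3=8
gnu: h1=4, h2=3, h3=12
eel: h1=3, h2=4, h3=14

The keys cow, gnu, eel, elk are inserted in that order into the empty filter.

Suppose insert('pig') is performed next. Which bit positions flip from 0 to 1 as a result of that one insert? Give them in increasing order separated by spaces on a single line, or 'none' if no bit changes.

Start: bits=0000000000000000000
After insert 'cow': sets bits 2 4 14 -> bits=0010100000000010000
After insert 'gnu': sets bits 3 4 12 -> bits=0011100000001010000
After insert 'eel': sets bits 3 4 14 -> bits=0011100000001010000
After insert 'elk': sets bits 6 7 17 -> bits=0011101100001010010
insert 'pig' would touch bits 4 6 10; currently bit4=1, bit6=1, bit10=0
Bits that are 0 among those (would change 0->1): 10

Answer: 10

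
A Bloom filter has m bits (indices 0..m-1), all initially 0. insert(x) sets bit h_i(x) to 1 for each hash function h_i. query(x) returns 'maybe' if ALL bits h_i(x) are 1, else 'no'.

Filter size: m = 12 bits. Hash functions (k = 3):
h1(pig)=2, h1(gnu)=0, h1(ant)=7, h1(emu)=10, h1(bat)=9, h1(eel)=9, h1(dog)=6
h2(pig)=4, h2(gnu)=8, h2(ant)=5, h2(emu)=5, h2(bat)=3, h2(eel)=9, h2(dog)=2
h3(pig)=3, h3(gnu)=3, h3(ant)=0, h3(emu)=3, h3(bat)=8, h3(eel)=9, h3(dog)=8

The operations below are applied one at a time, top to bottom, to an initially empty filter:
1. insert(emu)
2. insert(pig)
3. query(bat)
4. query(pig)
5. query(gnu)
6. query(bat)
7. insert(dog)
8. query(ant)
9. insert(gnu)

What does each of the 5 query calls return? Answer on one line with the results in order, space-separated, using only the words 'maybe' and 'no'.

Answer: no maybe no no no

Derivation:
Start: bits=000000000000
Op 1: insert emu -> sets bits 3 5 10 -> bits=000101000010
Op 2: insert pig -> sets bits 2 3 4 -> bits=001111000010
Op 3: query bat -> checks bit3=1, bit8=0, bit9=0 (has a 0) -> no
Op 4: query pig -> checks bit2=1, bit3=1, bit4=1 (all 1) -> maybe
Op 5: query gnu -> checks bit0=0, bit3=1, bit8=0 (has a 0) -> no
Op 6: query bat -> checks bit3=1, bit8=0, bit9=0 (has a 0) -> no
Op 7: insert dog -> sets bits 2 6 8 -> bits=001111101010
Op 8: query ant -> checks bit0=0, bit5=1, bit7=0 (has a 0) -> no
Op 9: insert gnu -> sets bits 0 3 8 -> bits=101111101010
Query results in order: no maybe no no no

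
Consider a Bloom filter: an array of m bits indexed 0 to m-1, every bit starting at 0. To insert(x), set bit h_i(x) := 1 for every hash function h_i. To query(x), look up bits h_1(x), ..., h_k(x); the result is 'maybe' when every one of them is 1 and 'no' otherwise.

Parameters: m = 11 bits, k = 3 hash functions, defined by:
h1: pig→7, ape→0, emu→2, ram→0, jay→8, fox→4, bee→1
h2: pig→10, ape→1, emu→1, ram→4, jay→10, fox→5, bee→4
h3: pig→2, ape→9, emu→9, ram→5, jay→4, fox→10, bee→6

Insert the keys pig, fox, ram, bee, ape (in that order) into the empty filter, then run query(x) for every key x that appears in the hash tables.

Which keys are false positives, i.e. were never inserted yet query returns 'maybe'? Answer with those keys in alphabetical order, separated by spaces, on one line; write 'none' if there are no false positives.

Start: bits=00000000000
After insert 'pig': sets bits 2 7 10 -> bits=00100001001
After insert 'fox': sets bits 4 5 10 -> bits=00101101001
After insert 'ram': sets bits 0 4 5 -> bits=10101101001
After insert 'bee': sets bits 1 4 6 -> bits=11101111001
After insert 'ape': sets bits 0 1 9 -> bits=11101111011
Not inserted: emu jay — query each against bits=11101111011:
query emu: checks bit1=1, bit2=1, bit9=1 (all 1) -> maybe => FALSE POSITIVE
query jay: checks bit4=1, bit8=0, bit10=1 (has a 0) -> no => not a false positive
False positives (alphabetical): emu

Answer: emu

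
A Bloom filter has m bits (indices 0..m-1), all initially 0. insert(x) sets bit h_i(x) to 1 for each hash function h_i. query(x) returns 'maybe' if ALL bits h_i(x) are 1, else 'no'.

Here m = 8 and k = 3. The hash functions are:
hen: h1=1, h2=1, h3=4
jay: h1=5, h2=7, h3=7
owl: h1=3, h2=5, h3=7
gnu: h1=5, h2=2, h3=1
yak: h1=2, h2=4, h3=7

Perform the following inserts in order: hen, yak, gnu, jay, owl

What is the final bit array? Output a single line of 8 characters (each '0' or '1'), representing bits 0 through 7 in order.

Answer: 01111101

Derivation:
Start: bits=00000000
After insert 'hen': sets bits 1 4 -> bits=01001000
After insert 'yak': sets bits 2 4 7 -> bits=01101001
After insert 'gnu': sets bits 1 2 5 -> bits=01101101
After insert 'jay': sets bits 5 7 -> bits=01101101
After insert 'owl': sets bits 3 5 7 -> bits=01111101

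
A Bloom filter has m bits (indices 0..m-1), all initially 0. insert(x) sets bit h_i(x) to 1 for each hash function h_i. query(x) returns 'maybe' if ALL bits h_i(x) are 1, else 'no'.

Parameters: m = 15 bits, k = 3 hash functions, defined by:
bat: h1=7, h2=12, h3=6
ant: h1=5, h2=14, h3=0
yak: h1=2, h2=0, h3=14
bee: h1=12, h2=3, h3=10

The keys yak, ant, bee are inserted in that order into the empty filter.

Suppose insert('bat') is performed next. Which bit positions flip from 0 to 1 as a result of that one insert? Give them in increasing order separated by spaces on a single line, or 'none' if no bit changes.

Answer: 6 7

Derivation:
Start: bits=000000000000000
After insert 'yak': sets bits 0 2 14 -> bits=101000000000001
After insert 'ant': sets bits 0 5 14 -> bits=101001000000001
After insert 'bee': sets bits 3 10 12 -> bits=101101000010101
insert 'bat' would touch bits 6 7 12; currently bit6=0, bit7=0, bit12=1
Bits that are 0 among those (would change 0->1): 6 7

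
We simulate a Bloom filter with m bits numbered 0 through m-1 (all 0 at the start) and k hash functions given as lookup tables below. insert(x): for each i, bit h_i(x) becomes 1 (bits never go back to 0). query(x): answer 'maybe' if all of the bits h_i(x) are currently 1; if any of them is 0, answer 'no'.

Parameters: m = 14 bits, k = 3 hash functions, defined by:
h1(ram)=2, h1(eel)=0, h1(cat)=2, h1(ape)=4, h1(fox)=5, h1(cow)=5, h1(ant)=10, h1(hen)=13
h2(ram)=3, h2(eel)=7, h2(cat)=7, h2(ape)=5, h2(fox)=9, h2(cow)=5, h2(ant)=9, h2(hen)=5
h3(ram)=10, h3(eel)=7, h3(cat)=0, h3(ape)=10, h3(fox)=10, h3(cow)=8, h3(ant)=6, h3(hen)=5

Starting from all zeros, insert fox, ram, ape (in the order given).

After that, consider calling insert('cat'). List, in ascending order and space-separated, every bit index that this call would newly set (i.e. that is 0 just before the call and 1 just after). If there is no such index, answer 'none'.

Start: bits=00000000000000
After insert 'fox': sets bits 5 9 10 -> bits=00000100011000
After insert 'ram': sets bits 2 3 10 -> bits=00110100011000
After insert 'ape': sets bits 4 5 10 -> bits=00111100011000
insert 'cat' would touch bits 0 2 7; currently bit0=0, bit2=1, bit7=0
Bits that are 0 among those (would change 0->1): 0 7

Answer: 0 7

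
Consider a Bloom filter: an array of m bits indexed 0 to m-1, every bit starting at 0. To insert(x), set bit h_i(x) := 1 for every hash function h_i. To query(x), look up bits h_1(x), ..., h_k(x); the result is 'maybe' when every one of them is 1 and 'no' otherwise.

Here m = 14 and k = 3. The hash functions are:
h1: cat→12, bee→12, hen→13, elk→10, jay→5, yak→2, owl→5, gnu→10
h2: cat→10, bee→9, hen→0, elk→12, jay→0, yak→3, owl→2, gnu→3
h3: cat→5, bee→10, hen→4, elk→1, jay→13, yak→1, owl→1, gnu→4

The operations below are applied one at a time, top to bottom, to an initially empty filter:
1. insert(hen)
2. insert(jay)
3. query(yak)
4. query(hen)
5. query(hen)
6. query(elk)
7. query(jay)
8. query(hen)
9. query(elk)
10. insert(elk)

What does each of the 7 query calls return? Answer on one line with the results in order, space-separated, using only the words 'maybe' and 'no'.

Answer: no maybe maybe no maybe maybe no

Derivation:
Start: bits=00000000000000
Op 1: insert hen -> sets bits 0 4 13 -> bits=10001000000001
Op 2: insert jay -> sets bits 0 5 13 -> bits=10001100000001
Op 3: query yak -> checks bit1=0, bit2=0, bit3=0 (has a 0) -> no
Op 4: query hen -> checks bit0=1, bit4=1, bit13=1 (all 1) -> maybe
Op 5: query hen -> checks bit0=1, bit4=1, bit13=1 (all 1) -> maybe
Op 6: query elk -> checks bit1=0, bit10=0, bit12=0 (has a 0) -> no
Op 7: query jay -> checks bit0=1, bit5=1, bit13=1 (all 1) -> maybe
Op 8: query hen -> checks bit0=1, bit4=1, bit13=1 (all 1) -> maybe
Op 9: query elk -> checks bit1=0, bit10=0, bit12=0 (has a 0) -> no
Op 10: insert elk -> sets bits 1 10 12 -> bits=11001100001011
Query results in order: no maybe maybe no maybe maybe no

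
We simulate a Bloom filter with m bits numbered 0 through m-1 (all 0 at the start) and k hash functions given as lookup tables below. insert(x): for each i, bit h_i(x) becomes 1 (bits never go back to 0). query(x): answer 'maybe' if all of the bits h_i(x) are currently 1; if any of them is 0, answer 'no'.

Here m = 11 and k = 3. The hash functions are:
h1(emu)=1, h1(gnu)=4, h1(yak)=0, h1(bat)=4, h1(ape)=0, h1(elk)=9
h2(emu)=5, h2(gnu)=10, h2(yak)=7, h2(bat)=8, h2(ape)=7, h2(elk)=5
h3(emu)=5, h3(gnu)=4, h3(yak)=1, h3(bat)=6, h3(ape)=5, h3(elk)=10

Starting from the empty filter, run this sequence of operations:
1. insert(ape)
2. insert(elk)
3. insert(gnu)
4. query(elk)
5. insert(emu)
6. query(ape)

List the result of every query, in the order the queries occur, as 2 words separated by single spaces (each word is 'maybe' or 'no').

Start: bits=00000000000
Op 1: insert ape -> sets bits 0 5 7 -> bits=10000101000
Op 2: insert elk -> sets bits 5 9 10 -> bits=10000101011
Op 3: insert gnu -> sets bits 4 10 -> bits=10001101011
Op 4: query elk -> checks bit5=1, bit9=1, bit10=1 (all 1) -> maybe
Op 5: insert emu -> sets bits 1 5 -> bits=11001101011
Op 6: query ape -> checks bit0=1, bit5=1, bit7=1 (all 1) -> maybe
Query results in order: maybe maybe

Answer: maybe maybe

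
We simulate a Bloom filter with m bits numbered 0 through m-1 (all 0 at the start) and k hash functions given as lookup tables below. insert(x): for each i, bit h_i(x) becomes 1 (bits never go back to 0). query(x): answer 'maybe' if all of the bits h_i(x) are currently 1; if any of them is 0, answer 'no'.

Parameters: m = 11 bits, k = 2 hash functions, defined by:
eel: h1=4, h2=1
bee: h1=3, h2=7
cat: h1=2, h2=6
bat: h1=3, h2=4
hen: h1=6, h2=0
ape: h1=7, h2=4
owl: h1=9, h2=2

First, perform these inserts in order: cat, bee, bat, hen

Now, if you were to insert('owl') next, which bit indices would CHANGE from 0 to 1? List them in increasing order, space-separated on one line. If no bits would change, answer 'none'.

Start: bits=00000000000
After insert 'cat': sets bits 2 6 -> bits=00100010000
After insert 'bee': sets bits 3 7 -> bits=00110011000
After insert 'bat': sets bits 3 4 -> bits=00111011000
After insert 'hen': sets bits 0 6 -> bits=10111011000
insert 'owl' would touch bits 2 9; currently bit2=1, bit9=0
Bits that are 0 among those (would change 0->1): 9

Answer: 9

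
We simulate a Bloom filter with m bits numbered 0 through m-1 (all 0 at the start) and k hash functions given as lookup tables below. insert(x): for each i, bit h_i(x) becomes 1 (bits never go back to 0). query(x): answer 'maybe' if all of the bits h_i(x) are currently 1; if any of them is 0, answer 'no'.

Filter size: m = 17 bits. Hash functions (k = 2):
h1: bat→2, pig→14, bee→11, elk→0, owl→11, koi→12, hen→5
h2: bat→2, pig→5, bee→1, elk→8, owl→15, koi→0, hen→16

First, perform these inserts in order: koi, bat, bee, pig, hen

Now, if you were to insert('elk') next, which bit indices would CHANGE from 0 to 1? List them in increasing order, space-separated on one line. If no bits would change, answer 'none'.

Start: bits=00000000000000000
After insert 'koi': sets bits 0 12 -> bits=10000000000010000
After insert 'bat': sets bits 2 -> bits=10100000000010000
After insert 'bee': sets bits 1 11 -> bits=11100000000110000
After insert 'pig': sets bits 5 14 -> bits=11100100000110100
After insert 'hen': sets bits 5 16 -> bits=11100100000110101
insert 'elk' would touch bits 0 8; currently bit0=1, bit8=0
Bits that are 0 among those (would change 0->1): 8

Answer: 8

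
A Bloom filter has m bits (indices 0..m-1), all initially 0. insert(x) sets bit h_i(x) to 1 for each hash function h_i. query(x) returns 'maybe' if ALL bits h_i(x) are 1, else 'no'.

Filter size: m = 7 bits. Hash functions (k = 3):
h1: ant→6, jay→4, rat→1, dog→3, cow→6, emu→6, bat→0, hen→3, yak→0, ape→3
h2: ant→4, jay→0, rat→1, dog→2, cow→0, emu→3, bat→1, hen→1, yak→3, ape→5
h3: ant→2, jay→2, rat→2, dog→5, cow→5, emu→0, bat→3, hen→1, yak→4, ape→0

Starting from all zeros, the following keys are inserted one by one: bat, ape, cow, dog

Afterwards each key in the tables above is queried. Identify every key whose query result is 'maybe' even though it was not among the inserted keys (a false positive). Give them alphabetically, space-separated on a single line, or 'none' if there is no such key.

Start: bits=0000000
After insert 'bat': sets bits 0 1 3 -> bits=1101000
After insert 'ape': sets bits 0 3 5 -> bits=1101010
After insert 'cow': sets bits 0 5 6 -> bits=1101011
After insert 'dog': sets bits 2 3 5 -> bits=1111011
Not inserted: ant emu hen jay rat yak — query each against bits=1111011:
query ant: checks bit2=1, bit4=0, bit6=1 (has a 0) -> no => not a false positive
query emu: checks bit0=1, bit3=1, bit6=1 (all 1) -> maybe => FALSE POSITIVE
query hen: checks bit1=1, bit3=1 (all 1) -> maybe => FALSE POSITIVE
query jay: checks bit0=1, bit2=1, bit4=0 (has a 0) -> no => not a false positive
query rat: checks bit1=1, bit2=1 (all 1) -> maybe => FALSE POSITIVE
query yak: checks bit0=1, bit3=1, bit4=0 (has a 0) -> no => not a false positive
False positives (alphabetical): emu hen rat

Answer: emu hen rat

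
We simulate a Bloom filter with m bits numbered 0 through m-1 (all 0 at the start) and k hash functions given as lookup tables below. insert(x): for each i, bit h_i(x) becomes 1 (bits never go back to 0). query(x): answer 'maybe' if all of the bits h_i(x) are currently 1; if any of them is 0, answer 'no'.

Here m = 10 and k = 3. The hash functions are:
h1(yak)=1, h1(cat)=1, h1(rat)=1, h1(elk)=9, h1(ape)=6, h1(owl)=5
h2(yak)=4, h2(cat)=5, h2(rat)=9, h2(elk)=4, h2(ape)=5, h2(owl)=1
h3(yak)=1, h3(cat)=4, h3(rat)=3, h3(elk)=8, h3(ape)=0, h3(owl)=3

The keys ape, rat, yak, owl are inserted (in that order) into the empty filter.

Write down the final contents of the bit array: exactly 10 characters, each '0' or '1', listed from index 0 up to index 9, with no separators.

Answer: 1101111001

Derivation:
Start: bits=0000000000
After insert 'ape': sets bits 0 5 6 -> bits=1000011000
After insert 'rat': sets bits 1 3 9 -> bits=1101011001
After insert 'yak': sets bits 1 4 -> bits=1101111001
After insert 'owl': sets bits 1 3 5 -> bits=1101111001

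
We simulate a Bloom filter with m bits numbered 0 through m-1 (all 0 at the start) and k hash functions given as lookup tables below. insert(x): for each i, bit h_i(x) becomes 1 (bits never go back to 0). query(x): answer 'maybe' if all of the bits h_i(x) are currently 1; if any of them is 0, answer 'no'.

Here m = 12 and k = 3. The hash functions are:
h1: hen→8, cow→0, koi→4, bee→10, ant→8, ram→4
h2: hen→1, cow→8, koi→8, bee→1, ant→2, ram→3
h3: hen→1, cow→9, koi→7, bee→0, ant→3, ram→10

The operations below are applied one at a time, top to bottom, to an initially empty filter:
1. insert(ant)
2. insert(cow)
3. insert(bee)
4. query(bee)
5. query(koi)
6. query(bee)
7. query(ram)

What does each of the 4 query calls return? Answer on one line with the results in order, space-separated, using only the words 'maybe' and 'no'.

Start: bits=000000000000
Op 1: insert ant -> sets bits 2 3 8 -> bits=001100001000
Op 2: insert cow -> sets bits 0 8 9 -> bits=101100001100
Op 3: insert bee -> sets bits 0 1 10 -> bits=111100001110
Op 4: query bee -> checks bit0=1, bit1=1, bit10=1 (all 1) -> maybe
Op 5: query koi -> checks bit4=0, bit7=0, bit8=1 (has a 0) -> no
Op 6: query bee -> checks bit0=1, bit1=1, bit10=1 (all 1) -> maybe
Op 7: query ram -> checks bit3=1, bit4=0, bit10=1 (has a 0) -> no
Query results in order: maybe no maybe no

Answer: maybe no maybe no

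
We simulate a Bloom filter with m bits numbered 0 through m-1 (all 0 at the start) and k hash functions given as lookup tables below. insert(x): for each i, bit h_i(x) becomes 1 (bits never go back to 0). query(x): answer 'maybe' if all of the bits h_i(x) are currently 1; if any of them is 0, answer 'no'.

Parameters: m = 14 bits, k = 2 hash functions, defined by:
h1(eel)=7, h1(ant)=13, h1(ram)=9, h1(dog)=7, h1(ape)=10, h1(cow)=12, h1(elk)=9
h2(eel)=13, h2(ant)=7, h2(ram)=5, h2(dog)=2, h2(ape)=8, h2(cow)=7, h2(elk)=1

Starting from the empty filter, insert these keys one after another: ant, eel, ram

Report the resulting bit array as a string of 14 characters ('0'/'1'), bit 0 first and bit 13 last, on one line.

Answer: 00000101010001

Derivation:
Start: bits=00000000000000
After insert 'ant': sets bits 7 13 -> bits=00000001000001
After insert 'eel': sets bits 7 13 -> bits=00000001000001
After insert 'ram': sets bits 5 9 -> bits=00000101010001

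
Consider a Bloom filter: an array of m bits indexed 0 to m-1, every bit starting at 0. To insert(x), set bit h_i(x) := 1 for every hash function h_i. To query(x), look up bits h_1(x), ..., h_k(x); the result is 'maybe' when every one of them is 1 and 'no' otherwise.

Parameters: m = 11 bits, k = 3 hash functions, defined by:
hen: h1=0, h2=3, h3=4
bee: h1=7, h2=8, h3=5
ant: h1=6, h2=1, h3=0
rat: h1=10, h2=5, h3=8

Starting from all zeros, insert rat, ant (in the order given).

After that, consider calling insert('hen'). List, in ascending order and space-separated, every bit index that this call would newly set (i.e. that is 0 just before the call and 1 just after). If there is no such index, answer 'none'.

Start: bits=00000000000
After insert 'rat': sets bits 5 8 10 -> bits=00000100101
After insert 'ant': sets bits 0 1 6 -> bits=11000110101
insert 'hen' would touch bits 0 3 4; currently bit0=1, bit3=0, bit4=0
Bits that are 0 among those (would change 0->1): 3 4

Answer: 3 4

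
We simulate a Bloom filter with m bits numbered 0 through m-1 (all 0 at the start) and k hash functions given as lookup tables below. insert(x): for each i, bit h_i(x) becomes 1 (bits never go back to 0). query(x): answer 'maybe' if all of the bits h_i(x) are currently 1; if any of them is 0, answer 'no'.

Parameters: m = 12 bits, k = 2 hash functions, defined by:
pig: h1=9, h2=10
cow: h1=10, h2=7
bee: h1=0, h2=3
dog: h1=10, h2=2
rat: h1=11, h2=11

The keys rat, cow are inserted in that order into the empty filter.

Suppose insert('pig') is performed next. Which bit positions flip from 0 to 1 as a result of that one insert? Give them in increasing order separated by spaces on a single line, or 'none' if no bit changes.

Start: bits=000000000000
After insert 'rat': sets bits 11 -> bits=000000000001
After insert 'cow': sets bits 7 10 -> bits=000000010011
insert 'pig' would touch bits 9 10; currently bit9=0, bit10=1
Bits that are 0 among those (would change 0->1): 9

Answer: 9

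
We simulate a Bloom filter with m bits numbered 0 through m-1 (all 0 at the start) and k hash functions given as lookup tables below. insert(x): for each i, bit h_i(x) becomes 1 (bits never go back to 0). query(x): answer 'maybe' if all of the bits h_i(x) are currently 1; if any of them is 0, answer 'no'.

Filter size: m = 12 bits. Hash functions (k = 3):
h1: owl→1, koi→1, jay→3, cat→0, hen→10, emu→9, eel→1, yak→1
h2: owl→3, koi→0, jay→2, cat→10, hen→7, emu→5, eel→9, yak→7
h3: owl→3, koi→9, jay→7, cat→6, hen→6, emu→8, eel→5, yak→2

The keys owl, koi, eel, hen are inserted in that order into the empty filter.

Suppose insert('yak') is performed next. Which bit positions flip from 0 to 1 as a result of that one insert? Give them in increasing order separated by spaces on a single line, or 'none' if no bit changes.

Start: bits=000000000000
After insert 'owl': sets bits 1 3 -> bits=010100000000
After insert 'koi': sets bits 0 1 9 -> bits=110100000100
After insert 'eel': sets bits 1 5 9 -> bits=110101000100
After insert 'hen': sets bits 6 7 10 -> bits=110101110110
insert 'yak' would touch bits 1 2 7; currently bit1=1, bit2=0, bit7=1
Bits that are 0 among those (would change 0->1): 2

Answer: 2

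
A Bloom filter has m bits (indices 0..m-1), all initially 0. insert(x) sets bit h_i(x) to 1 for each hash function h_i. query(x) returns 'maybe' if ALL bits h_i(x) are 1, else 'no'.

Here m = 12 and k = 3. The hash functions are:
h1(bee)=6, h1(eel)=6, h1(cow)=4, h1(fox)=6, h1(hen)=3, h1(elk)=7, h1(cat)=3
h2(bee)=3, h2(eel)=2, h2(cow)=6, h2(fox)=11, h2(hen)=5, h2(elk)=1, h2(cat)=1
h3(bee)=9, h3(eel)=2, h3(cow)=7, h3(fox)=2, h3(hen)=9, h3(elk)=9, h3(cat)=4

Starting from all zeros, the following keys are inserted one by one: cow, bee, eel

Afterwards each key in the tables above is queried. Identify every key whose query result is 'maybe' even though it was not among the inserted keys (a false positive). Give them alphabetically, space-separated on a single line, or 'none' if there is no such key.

Answer: none

Derivation:
Start: bits=000000000000
After insert 'cow': sets bits 4 6 7 -> bits=000010110000
After insert 'bee': sets bits 3 6 9 -> bits=000110110100
After insert 'eel': sets bits 2 6 -> bits=001110110100
Not inserted: cat elk fox hen — query each against bits=001110110100:
query cat: checks bit1=0, bit3=1, bit4=1 (has a 0) -> no => not a false positive
query elk: checks bit1=0, bit7=1, bit9=1 (has a 0) -> no => not a false positive
query fox: checks bit2=1, bit6=1, bit11=0 (has a 0) -> no => not a false positive
query hen: checks bit3=1, bit5=0, bit9=1 (has a 0) -> no => not a false positive
False positives (alphabetical): none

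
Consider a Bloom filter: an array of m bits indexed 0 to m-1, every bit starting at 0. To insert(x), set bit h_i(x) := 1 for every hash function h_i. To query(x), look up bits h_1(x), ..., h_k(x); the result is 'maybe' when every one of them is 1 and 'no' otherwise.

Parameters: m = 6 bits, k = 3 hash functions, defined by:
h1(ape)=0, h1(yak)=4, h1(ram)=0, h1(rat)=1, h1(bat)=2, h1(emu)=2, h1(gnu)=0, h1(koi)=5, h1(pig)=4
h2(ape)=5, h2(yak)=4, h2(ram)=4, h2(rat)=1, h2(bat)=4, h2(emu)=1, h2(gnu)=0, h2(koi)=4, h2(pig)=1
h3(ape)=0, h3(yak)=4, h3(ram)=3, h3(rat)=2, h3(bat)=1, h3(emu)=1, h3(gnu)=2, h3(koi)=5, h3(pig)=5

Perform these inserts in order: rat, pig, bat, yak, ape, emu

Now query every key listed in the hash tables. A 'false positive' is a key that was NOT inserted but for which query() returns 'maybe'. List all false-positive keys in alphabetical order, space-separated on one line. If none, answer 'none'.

Start: bits=000000
After insert 'rat': sets bits 1 2 -> bits=011000
After insert 'pig': sets bits 1 4 5 -> bits=011011
After insert 'bat': sets bits 1 2 4 -> bits=011011
After insert 'yak': sets bits 4 -> bits=011011
After insert 'ape': sets bits 0 5 -> bits=111011
After insert 'emu': sets bits 1 2 -> bits=111011
Not inserted: gnu koi ram — query each against bits=111011:
query gnu: checks bit0=1, bit2=1 (all 1) -> maybe => FALSE POSITIVE
query koi: checks bit4=1, bit5=1 (all 1) -> maybe => FALSE POSITIVE
query ram: checks bit0=1, bit3=0, bit4=1 (has a 0) -> no => not a false positive
False positives (alphabetical): gnu koi

Answer: gnu koi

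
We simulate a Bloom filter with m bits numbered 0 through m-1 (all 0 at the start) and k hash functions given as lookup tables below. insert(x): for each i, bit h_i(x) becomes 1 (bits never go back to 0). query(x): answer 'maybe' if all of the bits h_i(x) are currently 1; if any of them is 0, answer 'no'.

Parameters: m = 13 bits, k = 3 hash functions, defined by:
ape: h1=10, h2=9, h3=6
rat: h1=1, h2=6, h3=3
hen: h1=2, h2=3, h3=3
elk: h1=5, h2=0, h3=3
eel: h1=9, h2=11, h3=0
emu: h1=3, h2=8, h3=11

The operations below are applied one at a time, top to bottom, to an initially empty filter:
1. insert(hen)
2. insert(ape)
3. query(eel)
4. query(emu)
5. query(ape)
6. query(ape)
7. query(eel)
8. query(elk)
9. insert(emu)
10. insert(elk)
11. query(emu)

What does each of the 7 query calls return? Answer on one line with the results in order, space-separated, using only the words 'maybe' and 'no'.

Answer: no no maybe maybe no no maybe

Derivation:
Start: bits=0000000000000
Op 1: insert hen -> sets bits 2 3 -> bits=0011000000000
Op 2: insert ape -> sets bits 6 9 10 -> bits=0011001001100
Op 3: query eel -> checks bit0=0, bit9=1, bit11=0 (has a 0) -> no
Op 4: query emu -> checks bit3=1, bit8=0, bit11=0 (has a 0) -> no
Op 5: query ape -> checks bit6=1, bit9=1, bit10=1 (all 1) -> maybe
Op 6: query ape -> checks bit6=1, bit9=1, bit10=1 (all 1) -> maybe
Op 7: query eel -> checks bit0=0, bit9=1, bit11=0 (has a 0) -> no
Op 8: query elk -> checks bit0=0, bit3=1, bit5=0 (has a 0) -> no
Op 9: insert emu -> sets bits 3 8 11 -> bits=0011001011110
Op 10: insert elk -> sets bits 0 3 5 -> bits=1011011011110
Op 11: query emu -> checks bit3=1, bit8=1, bit11=1 (all 1) -> maybe
Query results in order: no no maybe maybe no no maybe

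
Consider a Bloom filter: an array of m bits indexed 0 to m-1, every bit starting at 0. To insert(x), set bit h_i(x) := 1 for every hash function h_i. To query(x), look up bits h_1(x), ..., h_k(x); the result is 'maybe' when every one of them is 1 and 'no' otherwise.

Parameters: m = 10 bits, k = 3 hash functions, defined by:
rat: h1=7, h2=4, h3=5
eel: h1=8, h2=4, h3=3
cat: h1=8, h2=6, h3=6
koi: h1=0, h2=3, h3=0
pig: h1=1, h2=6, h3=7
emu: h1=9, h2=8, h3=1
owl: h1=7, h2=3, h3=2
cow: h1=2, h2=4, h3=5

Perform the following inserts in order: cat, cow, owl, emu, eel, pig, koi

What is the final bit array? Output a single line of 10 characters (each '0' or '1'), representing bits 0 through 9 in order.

Answer: 1111111111

Derivation:
Start: bits=0000000000
After insert 'cat': sets bits 6 8 -> bits=0000001010
After insert 'cow': sets bits 2 4 5 -> bits=0010111010
After insert 'owl': sets bits 2 3 7 -> bits=0011111110
After insert 'emu': sets bits 1 8 9 -> bits=0111111111
After insert 'eel': sets bits 3 4 8 -> bits=0111111111
After insert 'pig': sets bits 1 6 7 -> bits=0111111111
After insert 'koi': sets bits 0 3 -> bits=1111111111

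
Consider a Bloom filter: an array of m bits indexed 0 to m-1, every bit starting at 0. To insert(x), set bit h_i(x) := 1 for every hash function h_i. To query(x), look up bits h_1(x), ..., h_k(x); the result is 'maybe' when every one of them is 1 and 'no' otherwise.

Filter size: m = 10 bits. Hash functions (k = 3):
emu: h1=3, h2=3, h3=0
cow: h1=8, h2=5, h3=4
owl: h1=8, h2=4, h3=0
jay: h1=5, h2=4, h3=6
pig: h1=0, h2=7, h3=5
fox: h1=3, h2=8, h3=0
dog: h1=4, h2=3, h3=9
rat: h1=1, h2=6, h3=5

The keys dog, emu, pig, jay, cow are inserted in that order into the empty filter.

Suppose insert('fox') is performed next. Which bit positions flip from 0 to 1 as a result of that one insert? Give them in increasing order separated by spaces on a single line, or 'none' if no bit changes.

Answer: none

Derivation:
Start: bits=0000000000
After insert 'dog': sets bits 3 4 9 -> bits=0001100001
After insert 'emu': sets bits 0 3 -> bits=1001100001
After insert 'pig': sets bits 0 5 7 -> bits=1001110101
After insert 'jay': sets bits 4 5 6 -> bits=1001111101
After insert 'cow': sets bits 4 5 8 -> bits=1001111111
insert 'fox' would touch bits 0 3 8; currently bit0=1, bit3=1, bit8=1
Bits that are 0 among those (would change 0->1): none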